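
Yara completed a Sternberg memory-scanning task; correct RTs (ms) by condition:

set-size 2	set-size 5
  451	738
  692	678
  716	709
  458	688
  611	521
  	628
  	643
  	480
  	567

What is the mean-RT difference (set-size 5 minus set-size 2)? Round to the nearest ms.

42 ms

M(set-size 2) = 2928/5 = 585.600
M(set-size 5) = 5652/9 = 628.000
Difference = 628.000 − 585.600 = 42.400 ms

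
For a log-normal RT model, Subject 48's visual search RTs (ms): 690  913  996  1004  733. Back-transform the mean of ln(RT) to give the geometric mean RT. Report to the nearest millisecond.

857 ms

ln(RT): 6.5367, 6.8167, 6.9037, 6.9117, 6.5971
Mean ln(RT) = 33.7661/5 = 6.75321
Geometric mean = exp(6.75321) = 856.81 ms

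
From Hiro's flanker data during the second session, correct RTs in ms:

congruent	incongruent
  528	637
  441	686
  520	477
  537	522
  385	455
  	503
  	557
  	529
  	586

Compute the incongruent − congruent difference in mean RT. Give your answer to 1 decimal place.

68.0 ms

M(congruent) = 2411/5 = 482.200
M(incongruent) = 4952/9 = 550.222
Difference = 550.222 − 482.200 = 68.022 ms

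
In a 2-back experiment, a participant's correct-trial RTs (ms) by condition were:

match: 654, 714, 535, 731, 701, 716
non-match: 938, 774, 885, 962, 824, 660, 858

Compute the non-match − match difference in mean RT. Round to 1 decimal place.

M(match) = 4051/6 = 675.167
M(non-match) = 5901/7 = 843.000
Difference = 843.000 − 675.167 = 167.833 ms

167.8 ms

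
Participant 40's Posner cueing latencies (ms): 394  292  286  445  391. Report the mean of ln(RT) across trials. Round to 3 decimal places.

5.875

ln(RT): 5.9764, 5.6768, 5.6560, 6.0981, 5.9687
Σ ln(RT) = 29.3759
Mean = 29.3759/5 = 5.87518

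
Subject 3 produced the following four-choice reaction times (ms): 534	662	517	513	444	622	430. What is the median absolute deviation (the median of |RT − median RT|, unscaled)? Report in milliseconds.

73 ms

Sorted: 430, 444, 513, 517, 534, 622, 662 → median = 517
|x − 517|: 17, 145, 0, 4, 73, 105, 87
Sorted deviations: 0, 4, 17, 73, 87, 105, 145 → MAD = 73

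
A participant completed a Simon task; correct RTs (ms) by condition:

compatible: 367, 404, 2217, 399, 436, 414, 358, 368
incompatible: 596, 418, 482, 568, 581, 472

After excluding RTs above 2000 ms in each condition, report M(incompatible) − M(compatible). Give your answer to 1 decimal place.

127.2 ms

compatible: exclude 2217
M(compatible) = 2746/7 = 392.286
M(incompatible) = 3117/6 = 519.500
Difference = 519.500 − 392.286 = 127.214 ms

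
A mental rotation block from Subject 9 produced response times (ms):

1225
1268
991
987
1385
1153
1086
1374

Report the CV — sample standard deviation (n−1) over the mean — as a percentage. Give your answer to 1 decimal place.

n = 8, Σ = 9469, M = 1183.6250
Σ(x−M)² = 171859.875; s = √(171859.875/7) = 156.6889
CV = 156.6889 / 1183.6250 = 0.13238 = 13.238%

13.2%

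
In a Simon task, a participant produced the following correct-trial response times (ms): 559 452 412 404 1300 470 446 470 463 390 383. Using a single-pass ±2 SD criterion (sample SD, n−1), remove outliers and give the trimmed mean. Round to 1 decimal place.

n = 11, ΣRT = 5749, M = 522.636
Σ(x−M)² = 688982.55; s = √(688982.55/10) = 262.485
Cutoffs: 522.636 ± 2·262.485 → [-2.3, 1047.6]
Outside: 1300 → excluded.
Retained (n=10): Σ = 4449, mean = 4449/10 = 444.900

444.9 ms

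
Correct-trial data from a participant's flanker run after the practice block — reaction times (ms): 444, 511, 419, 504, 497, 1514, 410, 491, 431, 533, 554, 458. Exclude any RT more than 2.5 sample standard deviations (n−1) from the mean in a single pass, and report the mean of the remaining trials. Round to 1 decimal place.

477.5 ms

n = 12, ΣRT = 6766, M = 563.833
Σ(x−M)² = 1007853.67; s = √(1007853.67/11) = 302.693
Cutoffs: 563.833 ± 2.5·302.693 → [-192.9, 1320.6]
Outside: 1514 → excluded.
Retained (n=11): Σ = 5252, mean = 5252/11 = 477.455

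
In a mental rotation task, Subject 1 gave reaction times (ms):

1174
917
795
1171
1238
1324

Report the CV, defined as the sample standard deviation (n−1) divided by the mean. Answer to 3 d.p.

0.184

n = 6, Σ = 6619, M = 1103.1667
Σ(x−M)² = 206190.833; s = √(206190.833/5) = 203.0718
CV = 203.0718 / 1103.1667 = 0.18408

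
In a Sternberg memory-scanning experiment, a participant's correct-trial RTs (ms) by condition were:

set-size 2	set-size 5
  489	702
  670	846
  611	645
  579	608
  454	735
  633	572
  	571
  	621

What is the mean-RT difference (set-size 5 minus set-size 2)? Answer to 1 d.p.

89.8 ms

M(set-size 2) = 3436/6 = 572.667
M(set-size 5) = 5300/8 = 662.500
Difference = 662.500 − 572.667 = 89.833 ms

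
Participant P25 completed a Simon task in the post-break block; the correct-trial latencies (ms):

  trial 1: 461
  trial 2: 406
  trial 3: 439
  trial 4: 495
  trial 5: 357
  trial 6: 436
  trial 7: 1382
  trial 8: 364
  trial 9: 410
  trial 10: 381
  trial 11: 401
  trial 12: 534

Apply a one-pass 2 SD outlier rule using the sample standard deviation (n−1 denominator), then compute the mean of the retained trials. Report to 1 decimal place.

425.8 ms

n = 12, ΣRT = 6066, M = 505.500
Σ(x−M)² = 867923.00; s = √(867923.00/11) = 280.895
Cutoffs: 505.500 ± 2·280.895 → [-56.3, 1067.3]
Outside: 1382 → excluded.
Retained (n=11): Σ = 4684, mean = 4684/11 = 425.818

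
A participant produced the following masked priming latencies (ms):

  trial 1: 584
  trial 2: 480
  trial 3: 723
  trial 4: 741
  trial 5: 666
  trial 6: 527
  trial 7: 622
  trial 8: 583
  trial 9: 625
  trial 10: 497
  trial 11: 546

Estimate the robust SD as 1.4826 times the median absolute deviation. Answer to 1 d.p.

Sorted: 480, 497, 527, 546, 583, 584, 622, 625, 666, 723, 741 → median = 584
|x − 584| sorted: 0, 1, 38, 38, 41, 57, 82, 87, 104, 139, 157 → MAD = 57
Robust SD ≈ 1.4826 × 57 = 84.508

84.5 ms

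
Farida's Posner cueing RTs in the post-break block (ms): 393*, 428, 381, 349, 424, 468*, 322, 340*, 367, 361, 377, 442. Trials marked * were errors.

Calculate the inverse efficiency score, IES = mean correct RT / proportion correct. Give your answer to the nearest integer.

Correct trials (n=9): 428, 381, 349, 424, 322, 367, 361, 377, 442
Mean correct RT = 3451/9 = 383.4444 ms
Proportion correct = 9/12
IES = 383.4444 / (9/12) = 511.259 ms

511 ms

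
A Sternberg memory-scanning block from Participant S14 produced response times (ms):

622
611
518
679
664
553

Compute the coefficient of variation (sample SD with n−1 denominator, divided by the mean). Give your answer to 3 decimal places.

0.103

n = 6, Σ = 3647, M = 607.8333
Σ(x−M)² = 19506.833; s = √(19506.833/5) = 62.4609
CV = 62.4609 / 607.8333 = 0.10276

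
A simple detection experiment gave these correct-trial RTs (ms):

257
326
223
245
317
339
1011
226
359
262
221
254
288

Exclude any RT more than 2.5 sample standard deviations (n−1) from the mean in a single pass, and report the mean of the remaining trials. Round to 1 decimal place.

276.4 ms

n = 13, ΣRT = 4328, M = 332.923
Σ(x−M)² = 523620.92; s = √(523620.92/12) = 208.890
Cutoffs: 332.923 ± 2.5·208.890 → [-189.3, 855.1]
Outside: 1011 → excluded.
Retained (n=12): Σ = 3317, mean = 3317/12 = 276.417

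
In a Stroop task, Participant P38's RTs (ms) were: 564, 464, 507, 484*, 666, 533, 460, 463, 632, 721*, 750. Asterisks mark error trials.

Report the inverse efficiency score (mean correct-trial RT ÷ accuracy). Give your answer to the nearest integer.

684 ms

Correct trials (n=9): 564, 464, 507, 666, 533, 460, 463, 632, 750
Mean correct RT = 5039/9 = 559.8889 ms
Proportion correct = 9/11
IES = 559.8889 / (9/11) = 684.309 ms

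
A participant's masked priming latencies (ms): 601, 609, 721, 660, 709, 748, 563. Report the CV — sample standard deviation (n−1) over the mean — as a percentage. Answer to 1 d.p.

n = 7, Σ = 4611, M = 658.7143
Σ(x−M)² = 29345.429; s = √(29345.429/6) = 69.9350
CV = 69.9350 / 658.7143 = 0.10617 = 10.617%

10.6%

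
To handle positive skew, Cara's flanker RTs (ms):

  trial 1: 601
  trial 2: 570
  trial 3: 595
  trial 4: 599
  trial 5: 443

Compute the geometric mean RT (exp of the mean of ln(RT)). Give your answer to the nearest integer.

ln(RT): 6.3986, 6.3456, 6.3886, 6.3953, 6.0936
Mean ln(RT) = 31.6216/5 = 6.32432
Geometric mean = exp(6.32432) = 557.98 ms

558 ms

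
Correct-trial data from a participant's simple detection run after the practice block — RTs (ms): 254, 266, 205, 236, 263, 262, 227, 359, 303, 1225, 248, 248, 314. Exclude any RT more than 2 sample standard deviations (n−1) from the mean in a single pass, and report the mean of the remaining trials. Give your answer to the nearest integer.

n = 13, ΣRT = 4410, M = 339.231
Σ(x−M)² = 869246.31; s = √(869246.31/12) = 269.142
Cutoffs: 339.231 ± 2·269.142 → [-199.1, 877.5]
Outside: 1225 → excluded.
Retained (n=12): Σ = 3185, mean = 3185/12 = 265.417

265 ms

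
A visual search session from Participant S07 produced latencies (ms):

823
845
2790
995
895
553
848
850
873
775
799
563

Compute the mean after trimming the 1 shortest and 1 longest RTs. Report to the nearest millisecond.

Sorted: 553, 563, 775, 799, 823, 845, 848, 850, 873, 895, 995, 2790
Drop lowest 1 (553) and highest 1 (2790)
Remaining (n=10): Σ = 8266, mean = 8266/10 = 826.600

827 ms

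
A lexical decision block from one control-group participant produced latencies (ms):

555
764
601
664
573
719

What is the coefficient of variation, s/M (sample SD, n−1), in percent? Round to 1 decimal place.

n = 6, Σ = 3876, M = 646.0000
Σ(x−M)² = 35212.000; s = √(35212.000/5) = 83.9190
CV = 83.9190 / 646.0000 = 0.12991 = 12.991%

13.0%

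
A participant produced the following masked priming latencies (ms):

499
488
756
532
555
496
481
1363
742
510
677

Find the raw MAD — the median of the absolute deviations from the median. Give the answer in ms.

Sorted: 481, 488, 496, 499, 510, 532, 555, 677, 742, 756, 1363 → median = 532
|x − 532|: 33, 44, 224, 0, 23, 36, 51, 831, 210, 22, 145
Sorted deviations: 0, 22, 23, 33, 36, 44, 51, 145, 210, 224, 831 → MAD = 44

44 ms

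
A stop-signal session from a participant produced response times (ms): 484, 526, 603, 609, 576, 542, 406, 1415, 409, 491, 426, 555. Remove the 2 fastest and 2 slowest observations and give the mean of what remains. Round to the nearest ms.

Sorted: 406, 409, 426, 484, 491, 526, 542, 555, 576, 603, 609, 1415
Drop lowest 2 (406, 409) and highest 2 (609, 1415)
Remaining (n=8): Σ = 4203, mean = 4203/8 = 525.375

525 ms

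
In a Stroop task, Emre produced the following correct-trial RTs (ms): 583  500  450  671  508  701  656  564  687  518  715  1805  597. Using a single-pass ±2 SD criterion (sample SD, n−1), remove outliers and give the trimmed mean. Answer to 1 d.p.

n = 13, ΣRT = 8955, M = 688.846
Σ(x−M)² = 1437861.69; s = √(1437861.69/12) = 346.153
Cutoffs: 688.846 ± 2·346.153 → [-3.5, 1381.2]
Outside: 1805 → excluded.
Retained (n=12): Σ = 7150, mean = 7150/12 = 595.833

595.8 ms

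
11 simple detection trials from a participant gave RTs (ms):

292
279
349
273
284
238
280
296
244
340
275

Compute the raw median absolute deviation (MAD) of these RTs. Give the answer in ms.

12 ms

Sorted: 238, 244, 273, 275, 279, 280, 284, 292, 296, 340, 349 → median = 280
|x − 280|: 12, 1, 69, 7, 4, 42, 0, 16, 36, 60, 5
Sorted deviations: 0, 1, 4, 5, 7, 12, 16, 36, 42, 60, 69 → MAD = 12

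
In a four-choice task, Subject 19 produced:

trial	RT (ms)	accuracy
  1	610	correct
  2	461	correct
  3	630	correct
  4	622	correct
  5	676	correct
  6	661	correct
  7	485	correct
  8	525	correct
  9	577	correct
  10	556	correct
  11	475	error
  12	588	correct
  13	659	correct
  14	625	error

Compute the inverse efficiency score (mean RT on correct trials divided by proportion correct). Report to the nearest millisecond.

Correct trials (n=12): 610, 461, 630, 622, 676, 661, 485, 525, 577, 556, 588, 659
Mean correct RT = 7050/12 = 587.5000 ms
Proportion correct = 12/14
IES = 587.5000 / (12/14) = 685.417 ms

685 ms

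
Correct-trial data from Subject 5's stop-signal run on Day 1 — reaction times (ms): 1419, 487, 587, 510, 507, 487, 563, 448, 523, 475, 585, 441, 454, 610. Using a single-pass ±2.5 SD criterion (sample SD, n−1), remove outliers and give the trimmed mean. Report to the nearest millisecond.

514 ms

n = 14, ΣRT = 8096, M = 578.286
Σ(x−M)² = 799564.86; s = √(799564.86/13) = 248.002
Cutoffs: 578.286 ± 2.5·248.002 → [-41.7, 1198.3]
Outside: 1419 → excluded.
Retained (n=13): Σ = 6677, mean = 6677/13 = 513.615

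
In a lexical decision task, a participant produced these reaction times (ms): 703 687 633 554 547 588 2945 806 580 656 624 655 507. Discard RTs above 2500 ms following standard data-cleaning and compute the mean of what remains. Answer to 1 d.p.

Excluded: 2945
Retained (n=12): Σ = 7540
Mean = 7540/12 = 628.3333

628.3 ms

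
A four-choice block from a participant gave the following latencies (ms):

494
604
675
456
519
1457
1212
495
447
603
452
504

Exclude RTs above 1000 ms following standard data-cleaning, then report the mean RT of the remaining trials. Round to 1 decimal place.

Excluded: 1212, 1457
Retained (n=10): Σ = 5249
Mean = 5249/10 = 524.9000

524.9 ms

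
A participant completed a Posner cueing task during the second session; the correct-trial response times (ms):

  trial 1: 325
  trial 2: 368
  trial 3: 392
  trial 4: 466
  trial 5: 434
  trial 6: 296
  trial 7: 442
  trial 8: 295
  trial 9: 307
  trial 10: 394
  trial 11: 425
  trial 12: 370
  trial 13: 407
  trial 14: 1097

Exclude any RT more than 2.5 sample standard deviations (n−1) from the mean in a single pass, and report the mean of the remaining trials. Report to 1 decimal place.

n = 14, ΣRT = 6018, M = 429.857
Σ(x−M)² = 519417.71; s = √(519417.71/13) = 199.888
Cutoffs: 429.857 ± 2.5·199.888 → [-69.9, 929.6]
Outside: 1097 → excluded.
Retained (n=13): Σ = 4921, mean = 4921/13 = 378.538

378.5 ms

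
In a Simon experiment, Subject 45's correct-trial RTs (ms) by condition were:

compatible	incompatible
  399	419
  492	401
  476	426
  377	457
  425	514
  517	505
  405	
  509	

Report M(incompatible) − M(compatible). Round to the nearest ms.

M(compatible) = 3600/8 = 450.000
M(incompatible) = 2722/6 = 453.667
Difference = 453.667 − 450.000 = 3.667 ms

4 ms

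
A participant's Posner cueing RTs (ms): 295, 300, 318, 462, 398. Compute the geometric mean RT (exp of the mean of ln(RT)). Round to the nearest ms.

ln(RT): 5.6870, 5.7038, 5.7621, 6.1356, 5.9865
Mean ln(RT) = 29.2748/5 = 5.85497
Geometric mean = exp(5.85497) = 348.96 ms

349 ms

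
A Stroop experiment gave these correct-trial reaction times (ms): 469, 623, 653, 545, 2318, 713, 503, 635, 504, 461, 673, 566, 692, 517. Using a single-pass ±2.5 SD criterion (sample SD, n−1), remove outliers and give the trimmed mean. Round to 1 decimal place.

581.1 ms

n = 14, ΣRT = 9872, M = 705.143
Σ(x−M)² = 2894055.71; s = √(2894055.71/13) = 471.826
Cutoffs: 705.143 ± 2.5·471.826 → [-474.4, 1884.7]
Outside: 2318 → excluded.
Retained (n=13): Σ = 7554, mean = 7554/13 = 581.077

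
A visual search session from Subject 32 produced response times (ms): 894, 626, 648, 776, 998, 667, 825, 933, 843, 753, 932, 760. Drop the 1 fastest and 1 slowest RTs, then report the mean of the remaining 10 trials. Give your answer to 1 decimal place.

Sorted: 626, 648, 667, 753, 760, 776, 825, 843, 894, 932, 933, 998
Drop lowest 1 (626) and highest 1 (998)
Remaining (n=10): Σ = 8031, mean = 8031/10 = 803.100

803.1 ms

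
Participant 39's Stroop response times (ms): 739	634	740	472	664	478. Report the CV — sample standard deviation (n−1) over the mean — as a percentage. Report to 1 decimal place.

19.4%

n = 6, Σ = 3727, M = 621.1667
Σ(x−M)² = 72752.833; s = √(72752.833/5) = 120.6257
CV = 120.6257 / 621.1667 = 0.19419 = 19.419%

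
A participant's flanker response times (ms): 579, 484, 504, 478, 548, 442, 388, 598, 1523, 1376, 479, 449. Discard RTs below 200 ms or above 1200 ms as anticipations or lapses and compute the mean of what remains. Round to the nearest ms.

495 ms

Excluded: 1376, 1523
Retained (n=10): Σ = 4949
Mean = 4949/10 = 494.9000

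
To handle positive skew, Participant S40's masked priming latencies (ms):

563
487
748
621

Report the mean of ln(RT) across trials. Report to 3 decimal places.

ln(RT): 6.3333, 6.1883, 6.6174, 6.4313
Σ ln(RT) = 25.5703
Mean = 25.5703/4 = 6.39257

6.393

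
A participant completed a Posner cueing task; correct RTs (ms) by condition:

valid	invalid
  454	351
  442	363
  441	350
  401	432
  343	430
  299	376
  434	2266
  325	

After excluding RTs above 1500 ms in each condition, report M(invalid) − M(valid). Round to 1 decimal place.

-8.7 ms

invalid: exclude 2266
M(valid) = 3139/8 = 392.375
M(invalid) = 2302/6 = 383.667
Difference = 383.667 − 392.375 = -8.708 ms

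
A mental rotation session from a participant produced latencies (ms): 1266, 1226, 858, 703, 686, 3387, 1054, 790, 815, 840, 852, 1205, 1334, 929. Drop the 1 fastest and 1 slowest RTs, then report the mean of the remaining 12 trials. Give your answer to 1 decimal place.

Sorted: 686, 703, 790, 815, 840, 852, 858, 929, 1054, 1205, 1226, 1266, 1334, 3387
Drop lowest 1 (686) and highest 1 (3387)
Remaining (n=12): Σ = 11872, mean = 11872/12 = 989.333

989.3 ms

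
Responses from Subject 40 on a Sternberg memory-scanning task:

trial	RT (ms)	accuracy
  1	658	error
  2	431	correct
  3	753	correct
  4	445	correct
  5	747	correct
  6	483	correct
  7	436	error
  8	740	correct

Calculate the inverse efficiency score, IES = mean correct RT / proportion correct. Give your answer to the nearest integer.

800 ms

Correct trials (n=6): 431, 753, 445, 747, 483, 740
Mean correct RT = 3599/6 = 599.8333 ms
Proportion correct = 6/8
IES = 599.8333 / (6/8) = 799.778 ms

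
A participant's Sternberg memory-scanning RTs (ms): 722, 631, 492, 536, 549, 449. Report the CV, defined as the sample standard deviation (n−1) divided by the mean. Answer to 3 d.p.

0.176

n = 6, Σ = 3379, M = 563.1667
Σ(x−M)² = 48866.833; s = √(48866.833/5) = 98.8603
CV = 98.8603 / 563.1667 = 0.17554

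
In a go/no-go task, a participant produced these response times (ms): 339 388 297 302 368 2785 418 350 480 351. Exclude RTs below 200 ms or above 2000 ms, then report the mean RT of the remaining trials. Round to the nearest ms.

Excluded: 2785
Retained (n=9): Σ = 3293
Mean = 3293/9 = 365.8889

366 ms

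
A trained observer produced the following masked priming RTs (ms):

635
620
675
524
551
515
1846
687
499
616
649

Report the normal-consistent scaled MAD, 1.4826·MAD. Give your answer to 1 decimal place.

Sorted: 499, 515, 524, 551, 616, 620, 635, 649, 675, 687, 1846 → median = 620
|x − 620| sorted: 0, 4, 15, 29, 55, 67, 69, 96, 105, 121, 1226 → MAD = 67
Robust SD ≈ 1.4826 × 67 = 99.334

99.3 ms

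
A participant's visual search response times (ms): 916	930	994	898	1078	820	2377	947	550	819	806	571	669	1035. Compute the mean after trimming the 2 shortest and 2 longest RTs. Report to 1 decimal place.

Sorted: 550, 571, 669, 806, 819, 820, 898, 916, 930, 947, 994, 1035, 1078, 2377
Drop lowest 2 (550, 571) and highest 2 (1078, 2377)
Remaining (n=10): Σ = 8834, mean = 8834/10 = 883.400

883.4 ms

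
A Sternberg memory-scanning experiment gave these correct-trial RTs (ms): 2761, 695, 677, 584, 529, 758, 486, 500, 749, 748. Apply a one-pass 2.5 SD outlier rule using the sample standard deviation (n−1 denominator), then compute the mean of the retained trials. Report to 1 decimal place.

n = 10, ΣRT = 8487, M = 848.700
Σ(x−M)² = 4163720.10; s = √(4163720.10/9) = 680.173
Cutoffs: 848.700 ± 2.5·680.173 → [-851.7, 2549.1]
Outside: 2761 → excluded.
Retained (n=9): Σ = 5726, mean = 5726/9 = 636.222

636.2 ms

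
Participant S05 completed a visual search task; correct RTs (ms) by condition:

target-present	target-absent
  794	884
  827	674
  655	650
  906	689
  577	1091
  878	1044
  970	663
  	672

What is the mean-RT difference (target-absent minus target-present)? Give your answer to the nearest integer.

M(target-present) = 5607/7 = 801.000
M(target-absent) = 6367/8 = 795.875
Difference = 795.875 − 801.000 = -5.125 ms

-5 ms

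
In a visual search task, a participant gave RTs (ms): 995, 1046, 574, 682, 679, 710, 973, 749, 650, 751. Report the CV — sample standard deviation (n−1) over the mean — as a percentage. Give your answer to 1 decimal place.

20.9%

n = 10, Σ = 7809, M = 780.9000
Σ(x−M)² = 240064.900; s = √(240064.900/9) = 163.3214
CV = 163.3214 / 780.9000 = 0.20915 = 20.915%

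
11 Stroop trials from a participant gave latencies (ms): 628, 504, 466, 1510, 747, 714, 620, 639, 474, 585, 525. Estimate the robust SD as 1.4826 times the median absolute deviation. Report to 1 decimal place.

140.8 ms

Sorted: 466, 474, 504, 525, 585, 620, 628, 639, 714, 747, 1510 → median = 620
|x − 620| sorted: 0, 8, 19, 35, 94, 95, 116, 127, 146, 154, 890 → MAD = 95
Robust SD ≈ 1.4826 × 95 = 140.847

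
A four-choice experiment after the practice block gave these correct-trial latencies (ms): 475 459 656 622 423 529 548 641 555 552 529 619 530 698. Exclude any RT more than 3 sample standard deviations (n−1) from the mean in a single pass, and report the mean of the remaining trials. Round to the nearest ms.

560 ms

n = 14, ΣRT = 7836, M = 559.714
Σ(x−M)² = 81394.86; s = √(81394.86/13) = 79.127
Cutoffs: 559.714 ± 3·79.127 → [322.3, 797.1]
No RTs fall outside the cutoffs; all 14 retained. Mean = 7836/14 = 559.714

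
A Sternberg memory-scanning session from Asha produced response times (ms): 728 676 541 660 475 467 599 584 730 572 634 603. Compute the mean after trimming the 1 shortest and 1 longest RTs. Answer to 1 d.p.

Sorted: 467, 475, 541, 572, 584, 599, 603, 634, 660, 676, 728, 730
Drop lowest 1 (467) and highest 1 (730)
Remaining (n=10): Σ = 6072, mean = 6072/10 = 607.200

607.2 ms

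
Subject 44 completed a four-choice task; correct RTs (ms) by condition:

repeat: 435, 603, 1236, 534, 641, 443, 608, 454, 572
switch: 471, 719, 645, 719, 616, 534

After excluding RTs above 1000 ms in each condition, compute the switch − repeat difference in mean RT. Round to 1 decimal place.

81.1 ms

repeat: exclude 1236
M(repeat) = 4290/8 = 536.250
M(switch) = 3704/6 = 617.333
Difference = 617.333 − 536.250 = 81.083 ms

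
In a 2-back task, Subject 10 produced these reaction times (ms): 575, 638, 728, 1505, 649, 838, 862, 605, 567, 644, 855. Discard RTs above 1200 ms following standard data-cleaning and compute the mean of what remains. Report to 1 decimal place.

696.1 ms

Excluded: 1505
Retained (n=10): Σ = 6961
Mean = 6961/10 = 696.1000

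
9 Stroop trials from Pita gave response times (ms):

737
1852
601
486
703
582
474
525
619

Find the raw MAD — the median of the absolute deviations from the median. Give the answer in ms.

102 ms

Sorted: 474, 486, 525, 582, 601, 619, 703, 737, 1852 → median = 601
|x − 601|: 136, 1251, 0, 115, 102, 19, 127, 76, 18
Sorted deviations: 0, 18, 19, 76, 102, 115, 127, 136, 1251 → MAD = 102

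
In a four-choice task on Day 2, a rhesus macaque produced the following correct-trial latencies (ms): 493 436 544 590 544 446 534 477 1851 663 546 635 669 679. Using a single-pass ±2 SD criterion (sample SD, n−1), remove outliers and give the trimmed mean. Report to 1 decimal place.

558.2 ms

n = 14, ΣRT = 9107, M = 650.500
Σ(x−M)² = 1636327.50; s = √(1636327.50/13) = 354.784
Cutoffs: 650.500 ± 2·354.784 → [-59.1, 1360.1]
Outside: 1851 → excluded.
Retained (n=13): Σ = 7256, mean = 7256/13 = 558.154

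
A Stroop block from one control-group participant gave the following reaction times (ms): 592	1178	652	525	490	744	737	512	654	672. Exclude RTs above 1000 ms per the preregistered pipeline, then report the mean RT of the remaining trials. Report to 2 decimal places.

619.78 ms

Excluded: 1178
Retained (n=9): Σ = 5578
Mean = 5578/9 = 619.7778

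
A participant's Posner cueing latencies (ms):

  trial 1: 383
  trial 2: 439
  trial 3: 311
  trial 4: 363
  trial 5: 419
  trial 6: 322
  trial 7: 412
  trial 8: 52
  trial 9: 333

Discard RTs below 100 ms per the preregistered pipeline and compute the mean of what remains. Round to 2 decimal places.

372.75 ms

Excluded: 52
Retained (n=8): Σ = 2982
Mean = 2982/8 = 372.7500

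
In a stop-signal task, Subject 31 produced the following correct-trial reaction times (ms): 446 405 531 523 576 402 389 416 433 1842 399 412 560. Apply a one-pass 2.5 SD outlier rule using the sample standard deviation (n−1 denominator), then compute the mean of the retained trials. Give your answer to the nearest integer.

n = 13, ΣRT = 7334, M = 564.154
Σ(x−M)² = 1821681.69; s = √(1821681.69/12) = 389.624
Cutoffs: 564.154 ± 2.5·389.624 → [-409.9, 1538.2]
Outside: 1842 → excluded.
Retained (n=12): Σ = 5492, mean = 5492/12 = 457.667

458 ms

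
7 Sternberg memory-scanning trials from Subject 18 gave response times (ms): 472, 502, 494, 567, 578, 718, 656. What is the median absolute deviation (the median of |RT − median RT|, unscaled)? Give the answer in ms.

Sorted: 472, 494, 502, 567, 578, 656, 718 → median = 567
|x − 567|: 95, 65, 73, 0, 11, 151, 89
Sorted deviations: 0, 11, 65, 73, 89, 95, 151 → MAD = 73

73 ms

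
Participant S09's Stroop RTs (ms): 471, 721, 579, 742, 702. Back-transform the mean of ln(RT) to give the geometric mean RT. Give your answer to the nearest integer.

ln(RT): 6.1549, 6.5806, 6.3613, 6.6093, 6.5539
Mean ln(RT) = 32.2601/5 = 6.45202
Geometric mean = exp(6.45202) = 633.98 ms

634 ms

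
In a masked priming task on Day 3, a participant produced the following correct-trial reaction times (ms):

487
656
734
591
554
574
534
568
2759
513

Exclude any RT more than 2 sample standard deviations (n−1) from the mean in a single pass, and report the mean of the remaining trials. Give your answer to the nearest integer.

579 ms

n = 10, ΣRT = 7970, M = 797.000
Σ(x−M)² = 4322874.00; s = √(4322874.00/9) = 693.051
Cutoffs: 797.000 ± 2·693.051 → [-589.1, 2183.1]
Outside: 2759 → excluded.
Retained (n=9): Σ = 5211, mean = 5211/9 = 579.000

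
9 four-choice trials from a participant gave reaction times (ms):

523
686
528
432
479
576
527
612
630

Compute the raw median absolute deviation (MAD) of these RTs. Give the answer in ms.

Sorted: 432, 479, 523, 527, 528, 576, 612, 630, 686 → median = 528
|x − 528|: 5, 158, 0, 96, 49, 48, 1, 84, 102
Sorted deviations: 0, 1, 5, 48, 49, 84, 96, 102, 158 → MAD = 49

49 ms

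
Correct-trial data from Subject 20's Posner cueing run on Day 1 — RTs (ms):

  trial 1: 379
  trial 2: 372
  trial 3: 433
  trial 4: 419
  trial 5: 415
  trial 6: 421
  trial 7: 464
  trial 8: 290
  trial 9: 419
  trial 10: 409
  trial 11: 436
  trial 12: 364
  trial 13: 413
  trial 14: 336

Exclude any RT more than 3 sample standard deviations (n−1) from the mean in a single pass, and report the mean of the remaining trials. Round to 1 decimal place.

397.9 ms

n = 14, ΣRT = 5570, M = 397.857
Σ(x−M)² = 26771.71; s = √(26771.71/13) = 45.380
Cutoffs: 397.857 ± 3·45.380 → [261.7, 534.0]
No RTs fall outside the cutoffs; all 14 retained. Mean = 5570/14 = 397.857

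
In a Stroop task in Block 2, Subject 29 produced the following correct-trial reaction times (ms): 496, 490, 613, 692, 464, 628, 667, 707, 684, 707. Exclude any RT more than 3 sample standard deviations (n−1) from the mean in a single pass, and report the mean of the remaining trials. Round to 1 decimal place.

n = 10, ΣRT = 6148, M = 614.800
Σ(x−M)² = 83081.60; s = √(83081.60/9) = 96.080
Cutoffs: 614.800 ± 3·96.080 → [326.6, 903.0]
No RTs fall outside the cutoffs; all 10 retained. Mean = 6148/10 = 614.800

614.8 ms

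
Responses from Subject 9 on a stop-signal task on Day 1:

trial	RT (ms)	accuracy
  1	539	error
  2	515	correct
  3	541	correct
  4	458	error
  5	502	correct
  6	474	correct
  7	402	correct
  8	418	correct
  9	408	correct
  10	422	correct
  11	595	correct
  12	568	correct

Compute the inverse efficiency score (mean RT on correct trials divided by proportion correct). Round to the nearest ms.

581 ms

Correct trials (n=10): 515, 541, 502, 474, 402, 418, 408, 422, 595, 568
Mean correct RT = 4845/10 = 484.5000 ms
Proportion correct = 10/12
IES = 484.5000 / (10/12) = 581.400 ms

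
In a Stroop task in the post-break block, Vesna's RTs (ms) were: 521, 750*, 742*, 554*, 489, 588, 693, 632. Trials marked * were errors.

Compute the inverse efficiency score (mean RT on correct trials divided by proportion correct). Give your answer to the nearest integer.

935 ms

Correct trials (n=5): 521, 489, 588, 693, 632
Mean correct RT = 2923/5 = 584.6000 ms
Proportion correct = 5/8
IES = 584.6000 / (5/8) = 935.360 ms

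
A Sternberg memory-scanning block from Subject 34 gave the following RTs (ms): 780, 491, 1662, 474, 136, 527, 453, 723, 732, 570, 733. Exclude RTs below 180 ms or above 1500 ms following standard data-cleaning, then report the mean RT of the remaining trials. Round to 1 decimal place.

609.2 ms

Excluded: 136, 1662
Retained (n=9): Σ = 5483
Mean = 5483/9 = 609.2222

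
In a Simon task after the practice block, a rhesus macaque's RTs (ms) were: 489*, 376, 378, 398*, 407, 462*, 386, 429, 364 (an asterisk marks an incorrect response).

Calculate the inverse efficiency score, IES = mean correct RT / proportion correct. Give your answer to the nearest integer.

585 ms

Correct trials (n=6): 376, 378, 407, 386, 429, 364
Mean correct RT = 2340/6 = 390.0000 ms
Proportion correct = 6/9
IES = 390.0000 / (6/9) = 585.000 ms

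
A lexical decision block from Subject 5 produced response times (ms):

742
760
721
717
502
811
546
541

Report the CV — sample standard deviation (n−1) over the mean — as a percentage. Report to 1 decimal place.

17.7%

n = 8, Σ = 5340, M = 667.5000
Σ(x−M)² = 98166.000; s = √(98166.000/7) = 118.4218
CV = 118.4218 / 667.5000 = 0.17741 = 17.741%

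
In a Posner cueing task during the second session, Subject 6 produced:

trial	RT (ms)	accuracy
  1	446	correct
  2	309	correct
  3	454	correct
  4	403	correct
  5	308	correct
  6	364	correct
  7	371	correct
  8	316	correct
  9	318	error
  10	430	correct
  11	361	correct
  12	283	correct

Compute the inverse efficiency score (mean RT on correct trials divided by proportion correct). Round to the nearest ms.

401 ms

Correct trials (n=11): 446, 309, 454, 403, 308, 364, 371, 316, 430, 361, 283
Mean correct RT = 4045/11 = 367.7273 ms
Proportion correct = 11/12
IES = 367.7273 / (11/12) = 401.157 ms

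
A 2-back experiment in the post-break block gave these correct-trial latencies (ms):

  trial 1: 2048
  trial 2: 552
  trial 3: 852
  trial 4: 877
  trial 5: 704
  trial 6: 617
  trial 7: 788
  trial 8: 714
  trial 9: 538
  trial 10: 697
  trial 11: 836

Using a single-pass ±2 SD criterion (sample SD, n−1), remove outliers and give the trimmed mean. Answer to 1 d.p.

717.5 ms

n = 11, ΣRT = 9223, M = 838.455
Σ(x−M)² = 1742168.73; s = √(1742168.73/10) = 417.393
Cutoffs: 838.455 ± 2·417.393 → [3.7, 1673.2]
Outside: 2048 → excluded.
Retained (n=10): Σ = 7175, mean = 7175/10 = 717.500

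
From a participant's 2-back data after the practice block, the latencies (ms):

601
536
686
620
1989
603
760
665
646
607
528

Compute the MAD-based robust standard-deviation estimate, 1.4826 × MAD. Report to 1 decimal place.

Sorted: 528, 536, 601, 603, 607, 620, 646, 665, 686, 760, 1989 → median = 620
|x − 620| sorted: 0, 13, 17, 19, 26, 45, 66, 84, 92, 140, 1369 → MAD = 45
Robust SD ≈ 1.4826 × 45 = 66.717

66.7 ms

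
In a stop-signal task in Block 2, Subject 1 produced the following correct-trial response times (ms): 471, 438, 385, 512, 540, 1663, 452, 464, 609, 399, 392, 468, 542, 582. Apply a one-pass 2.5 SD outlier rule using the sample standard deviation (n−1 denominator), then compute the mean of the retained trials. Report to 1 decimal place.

n = 14, ΣRT = 7917, M = 565.500
Σ(x−M)² = 1359017.50; s = √(1359017.50/13) = 323.326
Cutoffs: 565.500 ± 2.5·323.326 → [-242.8, 1373.8]
Outside: 1663 → excluded.
Retained (n=13): Σ = 6254, mean = 6254/13 = 481.077

481.1 ms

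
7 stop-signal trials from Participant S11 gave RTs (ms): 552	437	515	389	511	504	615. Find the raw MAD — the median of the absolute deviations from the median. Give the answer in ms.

41 ms

Sorted: 389, 437, 504, 511, 515, 552, 615 → median = 511
|x − 511|: 41, 74, 4, 122, 0, 7, 104
Sorted deviations: 0, 4, 7, 41, 74, 104, 122 → MAD = 41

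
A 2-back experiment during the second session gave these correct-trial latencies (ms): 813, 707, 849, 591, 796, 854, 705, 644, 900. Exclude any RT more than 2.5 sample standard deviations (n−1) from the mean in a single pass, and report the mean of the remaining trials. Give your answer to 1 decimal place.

762.1 ms

n = 9, ΣRT = 6859, M = 762.111
Σ(x−M)² = 88272.89; s = √(88272.89/8) = 105.043
Cutoffs: 762.111 ± 2.5·105.043 → [499.5, 1024.7]
No RTs fall outside the cutoffs; all 9 retained. Mean = 6859/9 = 762.111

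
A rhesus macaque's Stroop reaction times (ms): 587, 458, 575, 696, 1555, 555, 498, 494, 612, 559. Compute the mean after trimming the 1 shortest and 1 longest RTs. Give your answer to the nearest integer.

Sorted: 458, 494, 498, 555, 559, 575, 587, 612, 696, 1555
Drop lowest 1 (458) and highest 1 (1555)
Remaining (n=8): Σ = 4576, mean = 4576/8 = 572.000

572 ms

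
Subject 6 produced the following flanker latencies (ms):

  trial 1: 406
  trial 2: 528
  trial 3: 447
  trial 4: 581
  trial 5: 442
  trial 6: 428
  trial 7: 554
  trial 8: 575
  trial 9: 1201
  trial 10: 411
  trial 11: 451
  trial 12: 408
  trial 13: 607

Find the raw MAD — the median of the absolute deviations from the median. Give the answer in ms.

45 ms

Sorted: 406, 408, 411, 428, 442, 447, 451, 528, 554, 575, 581, 607, 1201 → median = 451
|x − 451|: 45, 77, 4, 130, 9, 23, 103, 124, 750, 40, 0, 43, 156
Sorted deviations: 0, 4, 9, 23, 40, 43, 45, 77, 103, 124, 130, 156, 750 → MAD = 45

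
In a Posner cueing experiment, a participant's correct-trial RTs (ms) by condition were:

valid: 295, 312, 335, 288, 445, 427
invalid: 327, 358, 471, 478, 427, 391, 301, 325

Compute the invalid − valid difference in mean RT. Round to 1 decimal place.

34.4 ms

M(valid) = 2102/6 = 350.333
M(invalid) = 3078/8 = 384.750
Difference = 384.750 − 350.333 = 34.417 ms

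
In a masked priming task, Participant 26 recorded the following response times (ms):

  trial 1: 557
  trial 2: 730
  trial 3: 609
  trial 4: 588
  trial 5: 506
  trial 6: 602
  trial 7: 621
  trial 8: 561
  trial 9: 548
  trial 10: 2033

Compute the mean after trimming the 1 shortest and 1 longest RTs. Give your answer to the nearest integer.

Sorted: 506, 548, 557, 561, 588, 602, 609, 621, 730, 2033
Drop lowest 1 (506) and highest 1 (2033)
Remaining (n=8): Σ = 4816, mean = 4816/8 = 602.000

602 ms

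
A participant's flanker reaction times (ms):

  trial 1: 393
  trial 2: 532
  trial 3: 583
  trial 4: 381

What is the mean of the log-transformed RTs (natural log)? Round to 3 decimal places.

ln(RT): 5.9738, 6.2766, 6.3682, 5.9428
Σ ln(RT) = 24.5614
Mean = 24.5614/4 = 6.14036

6.140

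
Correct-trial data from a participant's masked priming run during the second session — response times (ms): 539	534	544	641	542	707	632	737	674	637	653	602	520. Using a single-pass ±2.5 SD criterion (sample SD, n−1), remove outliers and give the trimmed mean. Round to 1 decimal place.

n = 13, ΣRT = 7962, M = 612.462
Σ(x−M)² = 61539.23; s = √(61539.23/12) = 71.612
Cutoffs: 612.462 ± 2.5·71.612 → [433.4, 791.5]
No RTs fall outside the cutoffs; all 13 retained. Mean = 7962/13 = 612.462

612.5 ms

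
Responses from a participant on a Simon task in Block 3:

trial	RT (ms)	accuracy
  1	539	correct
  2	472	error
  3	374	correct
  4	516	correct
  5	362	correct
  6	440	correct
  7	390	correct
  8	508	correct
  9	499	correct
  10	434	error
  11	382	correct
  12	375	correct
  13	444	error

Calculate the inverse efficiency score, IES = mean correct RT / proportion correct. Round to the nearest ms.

Correct trials (n=10): 539, 374, 516, 362, 440, 390, 508, 499, 382, 375
Mean correct RT = 4385/10 = 438.5000 ms
Proportion correct = 10/13
IES = 438.5000 / (10/13) = 570.050 ms

570 ms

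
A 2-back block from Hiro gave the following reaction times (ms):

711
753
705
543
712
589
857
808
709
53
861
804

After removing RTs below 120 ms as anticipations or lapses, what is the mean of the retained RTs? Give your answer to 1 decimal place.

Excluded: 53
Retained (n=11): Σ = 8052
Mean = 8052/11 = 732.0000

732.0 ms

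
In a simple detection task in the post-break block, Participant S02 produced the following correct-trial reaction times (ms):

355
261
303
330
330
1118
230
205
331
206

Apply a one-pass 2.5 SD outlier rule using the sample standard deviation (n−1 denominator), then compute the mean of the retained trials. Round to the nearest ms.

n = 10, ΣRT = 3669, M = 366.900
Σ(x−M)² = 654444.90; s = √(654444.90/9) = 269.659
Cutoffs: 366.900 ± 2.5·269.659 → [-307.2, 1041.0]
Outside: 1118 → excluded.
Retained (n=9): Σ = 2551, mean = 2551/9 = 283.444

283 ms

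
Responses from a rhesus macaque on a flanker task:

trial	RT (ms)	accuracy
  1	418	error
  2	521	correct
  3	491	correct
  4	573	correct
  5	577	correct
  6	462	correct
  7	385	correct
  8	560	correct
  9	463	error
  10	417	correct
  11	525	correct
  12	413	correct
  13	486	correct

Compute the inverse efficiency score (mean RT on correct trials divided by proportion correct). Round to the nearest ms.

Correct trials (n=11): 521, 491, 573, 577, 462, 385, 560, 417, 525, 413, 486
Mean correct RT = 5410/11 = 491.8182 ms
Proportion correct = 11/13
IES = 491.8182 / (11/13) = 581.240 ms

581 ms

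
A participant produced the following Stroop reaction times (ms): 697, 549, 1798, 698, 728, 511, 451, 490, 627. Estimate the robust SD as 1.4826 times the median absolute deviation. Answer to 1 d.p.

149.7 ms

Sorted: 451, 490, 511, 549, 627, 697, 698, 728, 1798 → median = 627
|x − 627| sorted: 0, 70, 71, 78, 101, 116, 137, 176, 1171 → MAD = 101
Robust SD ≈ 1.4826 × 101 = 149.743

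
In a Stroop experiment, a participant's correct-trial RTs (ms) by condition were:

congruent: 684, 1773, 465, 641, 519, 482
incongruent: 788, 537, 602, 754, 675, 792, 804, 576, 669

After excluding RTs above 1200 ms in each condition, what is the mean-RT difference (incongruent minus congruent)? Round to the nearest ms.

congruent: exclude 1773
M(congruent) = 2791/5 = 558.200
M(incongruent) = 6197/9 = 688.556
Difference = 688.556 − 558.200 = 130.356 ms

130 ms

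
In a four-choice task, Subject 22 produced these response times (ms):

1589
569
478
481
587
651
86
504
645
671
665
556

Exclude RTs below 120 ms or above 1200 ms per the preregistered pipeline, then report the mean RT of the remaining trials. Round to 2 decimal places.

Excluded: 86, 1589
Retained (n=10): Σ = 5807
Mean = 5807/10 = 580.7000

580.70 ms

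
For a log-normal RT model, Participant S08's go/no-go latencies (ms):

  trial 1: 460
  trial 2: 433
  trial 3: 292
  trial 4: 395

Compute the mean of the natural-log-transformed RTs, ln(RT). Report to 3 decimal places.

ln(RT): 6.1312, 6.0707, 5.6768, 5.9789
Σ ln(RT) = 23.8576
Mean = 23.8576/4 = 5.96440

5.964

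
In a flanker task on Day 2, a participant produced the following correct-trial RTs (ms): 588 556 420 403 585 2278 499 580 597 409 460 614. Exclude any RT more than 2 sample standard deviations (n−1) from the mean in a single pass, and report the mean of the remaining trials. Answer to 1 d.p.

519.2 ms

n = 12, ΣRT = 7989, M = 665.750
Σ(x−M)² = 2904208.25; s = √(2904208.25/11) = 513.828
Cutoffs: 665.750 ± 2·513.828 → [-361.9, 1693.4]
Outside: 2278 → excluded.
Retained (n=11): Σ = 5711, mean = 5711/11 = 519.182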